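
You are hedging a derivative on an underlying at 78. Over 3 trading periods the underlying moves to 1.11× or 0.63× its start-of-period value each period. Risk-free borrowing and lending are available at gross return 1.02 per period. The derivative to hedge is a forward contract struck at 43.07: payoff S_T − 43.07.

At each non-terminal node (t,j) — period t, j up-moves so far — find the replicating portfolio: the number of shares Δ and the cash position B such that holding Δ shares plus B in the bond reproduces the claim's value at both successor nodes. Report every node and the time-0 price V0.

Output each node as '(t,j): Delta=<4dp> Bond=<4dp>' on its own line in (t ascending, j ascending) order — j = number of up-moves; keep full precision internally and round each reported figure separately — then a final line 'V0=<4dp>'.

Under the risk-neutral measure, an up-move has probability p* = (R−d)/(u−d) = 0.8125 and values discount at R = 1.02.
Terminal values V(3,·): V(3,0)=-23.5663, V(3,1)=-8.7064, V(3,2)=17.4754, V(3,3)=63.6052
  t=2,j=0: stock 30.9582 → up 34.3636 (V=-8.7064), down 19.5037 (V=-23.5663). Price -11.2673; hedge Δ=1.0000, bond B=-42.2255.
  t=2,j=1: stock 54.5454 → up 60.5454 (V=17.4754), down 34.3636 (V=-8.7064). Price 12.3199; hedge Δ=1.0000, bond B=-42.2255.
  t=2,j=2: stock 96.1038 → up 106.6752 (V=63.6052), down 60.5454 (V=17.4754). Price 53.8783; hedge Δ=1.0000, bond B=-42.2255.
  t=1,j=0: stock 49.1400 → up 54.5454 (V=12.3199), down 30.9582 (V=-11.2673). Price 7.7425; hedge Δ=1.0000, bond B=-41.3975.
  t=1,j=1: stock 86.5800 → up 96.1038 (V=53.8783), down 54.5454 (V=12.3199). Price 45.1825; hedge Δ=1.0000, bond B=-41.3975.
  t=0,j=0: stock 78.0000 → up 86.5800 (V=45.1825), down 49.1400 (V=7.7425). Price 37.4142; hedge Δ=1.0000, bond B=-40.5858.
Root portfolio cost Δ·78+B reproduces V0=37.4142.

(0,0): Delta=1.0000 Bond=-40.5858
(1,0): Delta=1.0000 Bond=-41.3975
(1,1): Delta=1.0000 Bond=-41.3975
(2,0): Delta=1.0000 Bond=-42.2255
(2,1): Delta=1.0000 Bond=-42.2255
(2,2): Delta=1.0000 Bond=-42.2255
V0=37.4142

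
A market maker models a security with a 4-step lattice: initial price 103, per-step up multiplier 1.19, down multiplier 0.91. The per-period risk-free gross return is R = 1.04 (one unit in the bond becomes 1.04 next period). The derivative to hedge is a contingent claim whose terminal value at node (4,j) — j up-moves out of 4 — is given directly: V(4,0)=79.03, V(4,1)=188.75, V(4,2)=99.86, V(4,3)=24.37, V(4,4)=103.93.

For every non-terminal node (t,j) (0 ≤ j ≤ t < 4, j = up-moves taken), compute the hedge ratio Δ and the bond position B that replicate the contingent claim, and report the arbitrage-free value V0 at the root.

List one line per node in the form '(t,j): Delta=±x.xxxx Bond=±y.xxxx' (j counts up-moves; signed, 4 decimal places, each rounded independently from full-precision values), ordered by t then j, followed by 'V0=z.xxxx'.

(0,0): Delta=-1.1360 Bond=208.9222
(1,0): Delta=-1.0217 Bond=206.5656
(1,1): Delta=-1.2369 Bond=229.6408
(2,0): Delta=0.7049 Bond=67.5571
(2,1): Delta=-2.5452 Bond=384.7564
(2,2): Delta=-0.0825 Bond=70.4458
(3,0): Delta=5.0485 Bond=-266.8846
(3,1): Delta=-3.1277 Bond=459.2716
(3,2): Delta=-2.0312 Bond=331.9255
(3,3): Delta=1.6370 Bond=-225.1923
V0=91.9121

Risk-neutral probability p* = (R−d)/(u−d) = (1.04−0.91)/(1.19−0.91) = 0.4643.
Terminal payoffs: V(4,0)=79.0300, V(4,1)=188.7500, V(4,2)=99.8600, V(4,3)=24.3700, V(4,4)=103.9300
Node (3,0) S=77.6178: V=(p*·188.7500+(1−p*)·79.0300)/1.04=124.9725; Δ=(188.7500−79.0300)/(92.3652−70.6322)=5.0485; B=V−Δ·S=-266.8846
Node (3,1) S=101.5002: V=(p*·99.8600+(1−p*)·188.7500)/1.04=141.8073; Δ=(99.8600−188.7500)/(120.7853−92.3652)=-3.1277; B=V−Δ·S=459.2716
Node (3,2) S=132.7311: V=(p*·24.3700+(1−p*)·99.8600)/1.04=62.3183; Δ=(24.3700−99.8600)/(157.9500−120.7853)=-2.0312; B=V−Δ·S=331.9255
Node (3,3) S=173.5714: V=(p*·103.9300+(1−p*)·24.3700)/1.04=58.9505; Δ=(103.9300−24.3700)/(206.5499−157.9500)=1.6370; B=V−Δ·S=-225.1923
Node (2,0) S=85.2943: V=(p*·141.8073+(1−p*)·124.9725)/1.04=127.6814; Δ=(141.8073−124.9725)/(101.5002−77.6178)=0.7049; B=V−Δ·S=67.5571
Node (2,1) S=111.5387: V=(p*·62.3183+(1−p*)·141.8073)/1.04=100.8671; Δ=(62.3183−141.8073)/(132.7311−101.5002)=-2.5452; B=V−Δ·S=384.7564
Node (2,2) S=145.8583: V=(p*·58.9505+(1−p*)·62.3183)/1.04=58.4180; Δ=(58.9505−62.3183)/(173.5714−132.7311)=-0.0825; B=V−Δ·S=70.4458
Node (1,0) S=93.7300: V=(p*·100.8671+(1−p*)·127.6814)/1.04=110.7999; Δ=(100.8671−127.6814)/(111.5387−85.2943)=-1.0217; B=V−Δ·S=206.5656
Node (1,1) S=122.5700: V=(p*·58.4180+(1−p*)·100.8671)/1.04=78.0371; Δ=(58.4180−100.8671)/(145.8583−111.5387)=-1.2369; B=V−Δ·S=229.6408
Node (0,0) S=103.0000: V=(p*·78.0371+(1−p*)·110.7999)/1.04=91.9121; Δ=(78.0371−110.7999)/(122.5700−93.7300)=-1.1360; B=V−Δ·S=208.9222
The time-0 hedge costs 91.9121, which is the no-arbitrage price.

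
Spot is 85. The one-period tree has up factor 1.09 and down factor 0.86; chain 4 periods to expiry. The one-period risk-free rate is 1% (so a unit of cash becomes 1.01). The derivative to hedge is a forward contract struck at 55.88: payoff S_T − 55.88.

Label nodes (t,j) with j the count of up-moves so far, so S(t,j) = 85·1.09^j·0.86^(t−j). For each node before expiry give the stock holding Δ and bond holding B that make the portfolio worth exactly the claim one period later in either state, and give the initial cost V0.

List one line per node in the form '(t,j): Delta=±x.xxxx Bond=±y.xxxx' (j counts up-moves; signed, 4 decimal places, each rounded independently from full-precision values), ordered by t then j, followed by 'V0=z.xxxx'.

Since d<R<u, set p* = (R−d)/(u−d) = 0.6522; price each node as the discounted p*-expectation of its children.
Payoff layer (t=4): V(4,0)=-9.3843, V(4,1)=3.0506, V(4,2)=18.8111, V(4,3)=38.7866, V(4,4)=64.1044
  t=3,j=0: stock 54.0648 → up 58.9306 (V=3.0506), down 46.4957 (V=-9.3843). Price -1.2620; hedge Δ=1.0000, bond B=-55.3267.
  t=3,j=1: stock 68.5239 → up 74.6911 (V=18.8111), down 58.9306 (V=3.0506). Price 13.1972; hedge Δ=1.0000, bond B=-55.3267.
  t=3,j=2: stock 86.8501 → up 94.6666 (V=38.7866), down 74.6911 (V=18.8111). Price 31.5234; hedge Δ=1.0000, bond B=-55.3267.
  t=3,j=3: stock 110.0775 → up 119.9844 (V=64.1044), down 94.6666 (V=38.7866). Price 54.7507; hedge Δ=1.0000, bond B=-55.3267.
  t=2,j=0: stock 62.8660 → up 68.5239 (V=13.1972), down 54.0648 (V=-1.2620). Price 8.0871; hedge Δ=1.0000, bond B=-54.7789.
  t=2,j=1: stock 79.6790 → up 86.8501 (V=31.5234), down 68.5239 (V=13.1972). Price 24.9001; hedge Δ=1.0000, bond B=-54.7789.
  t=2,j=2: stock 100.9885 → up 110.0775 (V=54.7507), down 86.8501 (V=31.5234). Price 46.2096; hedge Δ=1.0000, bond B=-54.7789.
  t=1,j=0: stock 73.1000 → up 79.6790 (V=24.9001), down 62.8660 (V=8.0871). Price 18.8634; hedge Δ=1.0000, bond B=-54.2366.
  t=1,j=1: stock 92.6500 → up 100.9885 (V=46.2096), down 79.6790 (V=24.9001). Price 38.4134; hedge Δ=1.0000, bond B=-54.2366.
  t=0,j=0: stock 85.0000 → up 92.6500 (V=38.4134), down 73.1000 (V=18.8634). Price 31.3004; hedge Δ=1.0000, bond B=-53.6996.
Self-financing check: at every node Δ·S+B equals the discounted successor values.

(0,0): Delta=1.0000 Bond=-53.6996
(1,0): Delta=1.0000 Bond=-54.2366
(1,1): Delta=1.0000 Bond=-54.2366
(2,0): Delta=1.0000 Bond=-54.7789
(2,1): Delta=1.0000 Bond=-54.7789
(2,2): Delta=1.0000 Bond=-54.7789
(3,0): Delta=1.0000 Bond=-55.3267
(3,1): Delta=1.0000 Bond=-55.3267
(3,2): Delta=1.0000 Bond=-55.3267
(3,3): Delta=1.0000 Bond=-55.3267
V0=31.3004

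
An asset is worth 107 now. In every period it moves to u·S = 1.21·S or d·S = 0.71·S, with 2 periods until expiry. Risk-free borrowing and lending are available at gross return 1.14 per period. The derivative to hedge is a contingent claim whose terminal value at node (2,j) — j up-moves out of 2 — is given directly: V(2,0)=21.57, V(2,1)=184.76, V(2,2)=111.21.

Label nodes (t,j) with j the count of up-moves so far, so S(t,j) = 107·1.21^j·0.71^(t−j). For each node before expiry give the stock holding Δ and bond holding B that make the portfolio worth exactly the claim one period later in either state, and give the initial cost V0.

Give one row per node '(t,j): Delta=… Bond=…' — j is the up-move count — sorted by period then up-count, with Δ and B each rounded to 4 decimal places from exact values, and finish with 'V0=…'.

The replicating-portfolio and risk-neutral prices coincide; use p* = (1.14−0.71)/(1.21−0.71) = 0.8600 for the latter.
Payoff layer (t=2): V(2,0)=21.5700, V(2,1)=184.7600, V(2,2)=111.2100
(1,0): S=75.9700. Δ = (V_up−V_dn)/(S_up−S_dn) = (184.7600−21.5700)/(91.9237−53.9387) = 4.2962. V = [p*·184.7600 + (1−p*)·21.5700]/1.14 = 142.0293. B = V − Δ·S = -184.3507.
(1,1): S=129.4700. Δ = (V_up−V_dn)/(S_up−S_dn) = (111.2100−184.7600)/(156.6587−91.9237) = -1.1362. V = [p*·111.2100 + (1−p*)·184.7600]/1.14 = 106.5851. B = V − Δ·S = 253.6851.
(0,0): S=107.0000. Δ = (V_up−V_dn)/(S_up−S_dn) = (106.5851−142.0293)/(129.4700−75.9700) = -0.6625. V = [p*·106.5851 + (1−p*)·142.0293]/1.14 = 97.8485. B = V − Δ·S = 168.7369.
The time-0 hedge costs 97.8485, which is the no-arbitrage price.

(0,0): Delta=-0.6625 Bond=168.7369
(1,0): Delta=4.2962 Bond=-184.3507
(1,1): Delta=-1.1362 Bond=253.6851
V0=97.8485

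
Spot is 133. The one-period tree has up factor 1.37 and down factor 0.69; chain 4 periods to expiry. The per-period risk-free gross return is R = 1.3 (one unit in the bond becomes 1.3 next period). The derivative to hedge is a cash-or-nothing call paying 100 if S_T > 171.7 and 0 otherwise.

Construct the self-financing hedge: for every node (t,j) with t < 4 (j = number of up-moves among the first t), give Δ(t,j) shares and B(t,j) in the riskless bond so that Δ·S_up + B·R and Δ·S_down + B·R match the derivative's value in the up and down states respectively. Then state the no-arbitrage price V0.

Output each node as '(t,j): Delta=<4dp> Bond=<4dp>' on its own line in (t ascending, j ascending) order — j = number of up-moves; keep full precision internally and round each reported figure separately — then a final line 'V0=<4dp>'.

(0,0): Delta=0.1251 Bond=16.4457
(1,0): Delta=0.7630 Bond=-37.1665
(1,1): Delta=0.0882 Bond=28.0979
(2,0): Delta=0.0000 Bond=0.0000
(2,1): Delta=0.8071 Bond=-53.8610
(2,2): Delta=0.0466 Bond=46.8996
(3,0): Delta=0.0000 Bond=0.0000
(3,1): Delta=0.0000 Bond=0.0000
(3,2): Delta=0.8538 Bond=-78.0543
(3,3): Delta=0.0000 Bond=76.9231
V0=33.0804

Under the risk-neutral measure, an up-move has probability p* = (R−d)/(u−d) = 0.8971 and values discount at R = 1.3.
Terminal payoffs: V(4,0)=0.0000, V(4,1)=0.0000, V(4,2)=0.0000, V(4,3)=100.0000, V(4,4)=100.0000
(3,0): S=43.6917. Δ = (V_up−V_dn)/(S_up−S_dn) = (0.0000−0.0000)/(59.8576−30.1473) = 0.0000. V = [p*·0.0000 + (1−p*)·0.0000]/1.3 = 0.0000. B = V − Δ·S = 0.0000.
(3,1): S=86.7502. Δ = (V_up−V_dn)/(S_up−S_dn) = (0.0000−0.0000)/(118.8477−59.8576) = 0.0000. V = [p*·0.0000 + (1−p*)·0.0000]/1.3 = 0.0000. B = V − Δ·S = 0.0000.
(3,2): S=172.2431. Δ = (V_up−V_dn)/(S_up−S_dn) = (100.0000−0.0000)/(235.9731−118.8477) = 0.8538. V = [p*·100.0000 + (1−p*)·0.0000]/1.3 = 69.0045. B = V − Δ·S = -78.0543.
(3,3): S=341.9899. Δ = (V_up−V_dn)/(S_up−S_dn) = (100.0000−100.0000)/(468.5262−235.9731) = 0.0000. V = [p*·100.0000 + (1−p*)·100.0000]/1.3 = 76.9231. B = V − Δ·S = 76.9231.
(2,0): S=63.3213. Δ = (V_up−V_dn)/(S_up−S_dn) = (0.0000−0.0000)/(86.7502−43.6917) = 0.0000. V = [p*·0.0000 + (1−p*)·0.0000]/1.3 = 0.0000. B = V − Δ·S = 0.0000.
(2,1): S=125.7249. Δ = (V_up−V_dn)/(S_up−S_dn) = (69.0045−0.0000)/(172.2431−86.7502) = 0.8071. V = [p*·69.0045 + (1−p*)·0.0000]/1.3 = 47.6162. B = V − Δ·S = -53.8610.
(2,2): S=249.6277. Δ = (V_up−V_dn)/(S_up−S_dn) = (76.9231−69.0045)/(341.9899−172.2431) = 0.0466. V = [p*·76.9231 + (1−p*)·69.0045]/1.3 = 58.5446. B = V − Δ·S = 46.8996.
(1,0): S=91.7700. Δ = (V_up−V_dn)/(S_up−S_dn) = (47.6162−0.0000)/(125.7249−63.3213) = 0.7630. V = [p*·47.6162 + (1−p*)·0.0000]/1.3 = 32.8574. B = V − Δ·S = -37.1665.
(1,1): S=182.2100. Δ = (V_up−V_dn)/(S_up−S_dn) = (58.5446−47.6162)/(249.6277−125.7249) = 0.0882. V = [p*·58.5446 + (1−p*)·47.6162]/1.3 = 44.1689. B = V − Δ·S = 28.0979.
(0,0): S=133.0000. Δ = (V_up−V_dn)/(S_up−S_dn) = (44.1689−32.8574)/(182.2100−91.7700) = 0.1251. V = [p*·44.1689 + (1−p*)·32.8574]/1.3 = 33.0804. B = V − Δ·S = 16.4457.
Root portfolio cost Δ·133+B reproduces V0=33.0804.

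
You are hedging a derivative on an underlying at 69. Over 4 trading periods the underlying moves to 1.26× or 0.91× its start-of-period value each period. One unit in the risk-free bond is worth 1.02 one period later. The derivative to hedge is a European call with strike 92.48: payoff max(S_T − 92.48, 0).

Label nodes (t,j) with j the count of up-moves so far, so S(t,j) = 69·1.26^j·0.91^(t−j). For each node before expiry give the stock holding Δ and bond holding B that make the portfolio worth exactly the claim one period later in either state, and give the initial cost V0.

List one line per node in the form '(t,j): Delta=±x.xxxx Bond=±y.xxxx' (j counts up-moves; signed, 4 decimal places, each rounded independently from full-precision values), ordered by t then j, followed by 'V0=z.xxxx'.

(0,0): Delta=0.3211 Bond=-18.8191
(1,0): Delta=0.1431 Bond=-8.0160
(1,1): Delta=0.6017 Bond=-43.5870
(2,0): Delta=0.0000 Bond=0.0000
(2,1): Delta=0.3686 Bond=-26.0157
(2,2): Delta=0.9690 Bond=-84.6980
(3,0): Delta=0.0000 Bond=0.0000
(3,1): Delta=0.0000 Bond=0.0000
(3,2): Delta=0.9494 Bond=-84.4327
(3,3): Delta=1.0000 Bond=-90.6667
V0=3.3396

Since d<R<u, set p* = (R−d)/(u−d) = 0.3143; price each node as the discounted p*-expectation of its children.
Payoff layer (t=4): V(4,0)=0.0000, V(4,1)=0.0000, V(4,2)=0.0000, V(4,3)=33.1236, V(4,4)=81.4327
  t=3,j=0: stock 51.9964 → up 65.5155 (V=0.0000), down 47.3167 (V=0.0000). Price 0.0000; hedge Δ=0.0000, bond B=0.0000.
  t=3,j=1: stock 71.9950 → up 90.7137 (V=0.0000), down 65.5155 (V=0.0000). Price 0.0000; hedge Δ=0.0000, bond B=0.0000.
  t=3,j=2: stock 99.6854 → up 125.6036 (V=33.1236), down 90.7137 (V=0.0000). Price 10.2062; hedge Δ=0.9494, bond B=-84.4327.
  t=3,j=3: stock 138.0259 → up 173.9127 (V=81.4327), down 125.6036 (V=33.1236). Price 47.3593; hedge Δ=1.0000, bond B=-90.6667.
  t=2,j=0: stock 57.1389 → up 71.9950 (V=0.0000), down 51.9964 (V=0.0000). Price 0.0000; hedge Δ=0.0000, bond B=0.0000.
  t=2,j=1: stock 79.1154 → up 99.6854 (V=10.2062), down 71.9950 (V=0.0000). Price 3.1448; hedge Δ=0.3686, bond B=-26.0157.
  t=2,j=2: stock 109.5444 → up 138.0259 (V=47.3593), down 99.6854 (V=10.2062). Price 21.4538; hedge Δ=0.9690, bond B=-84.6980.
  t=1,j=0: stock 62.7900 → up 79.1154 (V=3.1448), down 57.1389 (V=0.0000). Price 0.9690; hedge Δ=0.1431, bond B=-8.0160.
  t=1,j=1: stock 86.9400 → up 109.5444 (V=21.4538), down 79.1154 (V=3.1448). Price 8.7245; hedge Δ=0.6017, bond B=-43.5870.
  t=0,j=0: stock 69.0000 → up 86.9400 (V=8.7245), down 62.7900 (V=0.9690). Price 3.3396; hedge Δ=0.3211, bond B=-18.8191.
Each (Δ,B) replicates both successor values, so the strategy is self-financing and V0 is arbitrage-free.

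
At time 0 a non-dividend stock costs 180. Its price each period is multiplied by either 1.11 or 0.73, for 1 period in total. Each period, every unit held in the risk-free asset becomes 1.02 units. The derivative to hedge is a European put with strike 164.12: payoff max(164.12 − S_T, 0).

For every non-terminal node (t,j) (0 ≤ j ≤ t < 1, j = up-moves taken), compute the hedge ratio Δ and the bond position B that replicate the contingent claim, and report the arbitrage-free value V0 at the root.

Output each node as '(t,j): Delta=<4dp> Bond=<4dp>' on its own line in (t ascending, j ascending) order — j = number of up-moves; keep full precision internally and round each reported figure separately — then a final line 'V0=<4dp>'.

Since d<R<u, set p* = (R−d)/(u−d) = 0.7632; price each node as the discounted p*-expectation of its children.
Terminal payoffs: V(1,0)=32.7200, V(1,1)=0.0000
(0,0): S=180.0000. Δ = (V_up−V_dn)/(S_up−S_dn) = (0.0000−32.7200)/(199.8000−131.4000) = -0.4784. V = [p*·0.0000 + (1−p*)·32.7200]/1.02 = 7.5975. B = V − Δ·S = 93.7028.
Check: Δ(0,0)·S0 + B(0,0) = 7.5975 = V0.

(0,0): Delta=-0.4784 Bond=93.7028
V0=7.5975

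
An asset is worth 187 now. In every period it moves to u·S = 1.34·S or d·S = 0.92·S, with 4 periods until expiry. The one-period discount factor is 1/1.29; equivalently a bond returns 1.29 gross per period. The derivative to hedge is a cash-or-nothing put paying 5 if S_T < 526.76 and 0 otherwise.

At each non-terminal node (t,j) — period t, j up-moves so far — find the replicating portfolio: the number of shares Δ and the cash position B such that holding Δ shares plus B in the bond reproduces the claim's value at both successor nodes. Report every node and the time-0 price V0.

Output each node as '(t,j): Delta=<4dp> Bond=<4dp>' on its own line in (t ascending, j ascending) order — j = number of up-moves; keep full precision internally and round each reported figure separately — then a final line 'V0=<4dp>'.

Risk-neutral probability p* = (R−d)/(u−d) = (1.29−0.92)/(1.34−0.92) = 0.8810.
Terminal values V(4,·): V(4,0)=5.0000, V(4,1)=5.0000, V(4,2)=5.0000, V(4,3)=5.0000, V(4,4)=0.0000
(3,0): S=145.6147. Δ = (V_up−V_dn)/(S_up−S_dn) = (5.0000−5.0000)/(195.1236−133.9655) = 0.0000. V = [p*·5.0000 + (1−p*)·5.0000]/1.29 = 3.8760. B = V − Δ·S = 3.8760.
(3,1): S=212.0909. Δ = (V_up−V_dn)/(S_up−S_dn) = (5.0000−5.0000)/(284.2018−195.1236) = 0.0000. V = [p*·5.0000 + (1−p*)·5.0000]/1.29 = 3.8760. B = V − Δ·S = 3.8760.
(3,2): S=308.9150. Δ = (V_up−V_dn)/(S_up−S_dn) = (5.0000−5.0000)/(413.9461−284.2018) = 0.0000. V = [p*·5.0000 + (1−p*)·5.0000]/1.29 = 3.8760. B = V − Δ·S = 3.8760.
(3,3): S=449.9414. Δ = (V_up−V_dn)/(S_up−S_dn) = (0.0000−5.0000)/(602.9215−413.9461) = -0.0265. V = [p*·0.0000 + (1−p*)·5.0000]/1.29 = 0.4614. B = V − Δ·S = 12.3662.
(2,0): S=158.2768. Δ = (V_up−V_dn)/(S_up−S_dn) = (3.8760−3.8760)/(212.0909−145.6147) = 0.0000. V = [p*·3.8760 + (1−p*)·3.8760]/1.29 = 3.0046. B = V − Δ·S = 3.0046.
(2,1): S=230.5336. Δ = (V_up−V_dn)/(S_up−S_dn) = (3.8760−3.8760)/(308.9150−212.0909) = 0.0000. V = [p*·3.8760 + (1−p*)·3.8760]/1.29 = 3.0046. B = V − Δ·S = 3.0046.
(2,2): S=335.7772. Δ = (V_up−V_dn)/(S_up−S_dn) = (0.4614−3.8760)/(449.9414−308.9150) = -0.0242. V = [p*·0.4614 + (1−p*)·3.8760]/1.29 = 0.6728. B = V − Δ·S = 8.8027.
(1,0): S=172.0400. Δ = (V_up−V_dn)/(S_up−S_dn) = (3.0046−3.0046)/(230.5336−158.2768) = 0.0000. V = [p*·3.0046 + (1−p*)·3.0046]/1.29 = 2.3292. B = V − Δ·S = 2.3292.
(1,1): S=250.5800. Δ = (V_up−V_dn)/(S_up−S_dn) = (0.6728−3.0046)/(335.7772−230.5336) = -0.0222. V = [p*·0.6728 + (1−p*)·3.0046]/1.29 = 0.7367. B = V − Δ·S = 6.2887.
(0,0): S=187.0000. Δ = (V_up−V_dn)/(S_up−S_dn) = (0.7367−2.3292)/(250.5800−172.0400) = -0.0203. V = [p*·0.7367 + (1−p*)·2.3292]/1.29 = 0.7181. B = V − Δ·S = 4.5096.
Root portfolio cost Δ·187+B reproduces V0=0.7181.

(0,0): Delta=-0.0203 Bond=4.5096
(1,0): Delta=0.0000 Bond=2.3292
(1,1): Delta=-0.0222 Bond=6.2887
(2,0): Delta=0.0000 Bond=3.0046
(2,1): Delta=0.0000 Bond=3.0046
(2,2): Delta=-0.0242 Bond=8.8027
(3,0): Delta=0.0000 Bond=3.8760
(3,1): Delta=0.0000 Bond=3.8760
(3,2): Delta=0.0000 Bond=3.8760
(3,3): Delta=-0.0265 Bond=12.3662
V0=0.7181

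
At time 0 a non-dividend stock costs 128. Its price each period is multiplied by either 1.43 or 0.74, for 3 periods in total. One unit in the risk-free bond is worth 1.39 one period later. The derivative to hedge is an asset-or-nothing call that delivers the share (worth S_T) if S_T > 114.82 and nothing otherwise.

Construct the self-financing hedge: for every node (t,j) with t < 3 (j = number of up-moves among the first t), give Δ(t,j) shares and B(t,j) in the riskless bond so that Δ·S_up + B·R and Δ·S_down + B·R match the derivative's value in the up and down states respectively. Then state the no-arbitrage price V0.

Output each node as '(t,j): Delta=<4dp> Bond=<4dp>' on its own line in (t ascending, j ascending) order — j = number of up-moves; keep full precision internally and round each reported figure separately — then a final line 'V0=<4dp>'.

The replicating-portfolio and risk-neutral prices coincide; use p* = (1.39−0.74)/(1.43−0.74) = 0.9420 for the latter.
Payoff layer (t=3): V(3,0)=0.0000, V(3,1)=0.0000, V(3,2)=193.6929, V(3,3)=374.2985
(2,0): S=70.0928. Δ = (V_up−V_dn)/(S_up−S_dn) = (0.0000−0.0000)/(100.2327−51.8687) = 0.0000. V = [p*·0.0000 + (1−p*)·0.0000]/1.39 = 0.0000. B = V − Δ·S = 0.0000.
(2,1): S=135.4496. Δ = (V_up−V_dn)/(S_up−S_dn) = (193.6929−0.0000)/(193.6929−100.2327) = 2.0725. V = [p*·193.6929 + (1−p*)·0.0000]/1.39 = 131.2693. B = V − Δ·S = -149.4451.
(2,2): S=261.7472. Δ = (V_up−V_dn)/(S_up−S_dn) = (374.2985−193.6929)/(374.2985−193.6929) = 1.0000. V = [p*·374.2985 + (1−p*)·193.6929]/1.39 = 261.7472. B = V − Δ·S = 0.0000.
(1,0): S=94.7200. Δ = (V_up−V_dn)/(S_up−S_dn) = (131.2693−0.0000)/(135.4496−70.0928) = 2.0085. V = [p*·131.2693 + (1−p*)·0.0000]/1.39 = 88.9637. B = V − Δ·S = -101.2817.
(1,1): S=183.0400. Δ = (V_up−V_dn)/(S_up−S_dn) = (261.7472−131.2693)/(261.7472−135.4496) = 1.0331. V = [p*·261.7472 + (1−p*)·131.2693]/1.39 = 182.8657. B = V − Δ·S = -6.2327.
(0,0): S=128.0000. Δ = (V_up−V_dn)/(S_up−S_dn) = (182.8657−88.9637)/(183.0400−94.7200) = 1.0632. V = [p*·182.8657 + (1−p*)·88.9637]/1.39 = 127.6418. B = V − Δ·S = -8.4481.
Check: Δ(0,0)·S0 + B(0,0) = 127.6418 = V0.

(0,0): Delta=1.0632 Bond=-8.4481
(1,0): Delta=2.0085 Bond=-101.2817
(1,1): Delta=1.0331 Bond=-6.2327
(2,0): Delta=0.0000 Bond=0.0000
(2,1): Delta=2.0725 Bond=-149.4451
(2,2): Delta=1.0000 Bond=0.0000
V0=127.6418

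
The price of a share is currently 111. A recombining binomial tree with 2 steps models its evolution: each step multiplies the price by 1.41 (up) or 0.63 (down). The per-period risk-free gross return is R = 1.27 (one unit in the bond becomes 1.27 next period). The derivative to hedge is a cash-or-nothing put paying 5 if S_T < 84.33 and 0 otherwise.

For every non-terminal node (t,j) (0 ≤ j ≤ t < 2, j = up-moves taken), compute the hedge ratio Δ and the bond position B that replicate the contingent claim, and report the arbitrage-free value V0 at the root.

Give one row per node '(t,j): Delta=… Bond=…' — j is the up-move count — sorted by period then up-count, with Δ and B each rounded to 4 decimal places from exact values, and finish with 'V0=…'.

(0,0): Delta=-0.0082 Bond=1.0058
(1,0): Delta=-0.0917 Bond=7.1169
(1,1): Delta=0.0000 Bond=0.0000
V0=0.0999

Risk-neutral probability p* = (R−d)/(u−d) = (1.27−0.63)/(1.41−0.63) = 0.8205.
Payoff layer (t=2): V(2,0)=5.0000, V(2,1)=0.0000, V(2,2)=0.0000
  t=1,j=0: stock 69.9300 → up 98.6013 (V=0.0000), down 44.0559 (V=5.0000). Price 0.7066; hedge Δ=-0.0917, bond B=7.1169.
  t=1,j=1: stock 156.5100 → up 220.6791 (V=0.0000), down 98.6013 (V=0.0000). Price 0.0000; hedge Δ=0.0000, bond B=0.0000.
  t=0,j=0: stock 111.0000 → up 156.5100 (V=0.0000), down 69.9300 (V=0.7066). Price 0.0999; hedge Δ=-0.0082, bond B=1.0058.
Root portfolio cost Δ·111+B reproduces V0=0.0999.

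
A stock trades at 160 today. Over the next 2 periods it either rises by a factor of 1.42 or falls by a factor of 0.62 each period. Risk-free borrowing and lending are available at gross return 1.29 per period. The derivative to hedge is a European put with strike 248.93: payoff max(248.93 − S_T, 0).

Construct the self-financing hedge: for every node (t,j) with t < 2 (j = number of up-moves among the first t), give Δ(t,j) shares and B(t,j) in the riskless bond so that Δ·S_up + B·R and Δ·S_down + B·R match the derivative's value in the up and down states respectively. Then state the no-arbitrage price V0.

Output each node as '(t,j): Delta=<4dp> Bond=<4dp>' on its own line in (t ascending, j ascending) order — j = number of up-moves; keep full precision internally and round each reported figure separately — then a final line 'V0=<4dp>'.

Under the risk-neutral measure, an up-move has probability p* = (R−d)/(u−d) = 0.8375 and values discount at R = 1.29.
Terminal payoffs: V(2,0)=187.4260, V(2,1)=108.0660, V(2,2)=0.0000
  t=1,j=0: stock 99.2000 → up 140.8640 (V=108.0660), down 61.5040 (V=187.4260). Price 93.7690; hedge Δ=-1.0000, bond B=192.9690.
  t=1,j=1: stock 227.2000 → up 322.6240 (V=0.0000), down 140.8640 (V=108.0660). Price 13.6130; hedge Δ=-0.5946, bond B=148.6955.
  t=0,j=0: stock 160.0000 → up 227.2000 (V=13.6130), down 99.2000 (V=93.7690). Price 20.6499; hedge Δ=-0.6262, bond B=120.8449.
The time-0 hedge costs 20.6499, which is the no-arbitrage price.

(0,0): Delta=-0.6262 Bond=120.8449
(1,0): Delta=-1.0000 Bond=192.9690
(1,1): Delta=-0.5946 Bond=148.6955
V0=20.6499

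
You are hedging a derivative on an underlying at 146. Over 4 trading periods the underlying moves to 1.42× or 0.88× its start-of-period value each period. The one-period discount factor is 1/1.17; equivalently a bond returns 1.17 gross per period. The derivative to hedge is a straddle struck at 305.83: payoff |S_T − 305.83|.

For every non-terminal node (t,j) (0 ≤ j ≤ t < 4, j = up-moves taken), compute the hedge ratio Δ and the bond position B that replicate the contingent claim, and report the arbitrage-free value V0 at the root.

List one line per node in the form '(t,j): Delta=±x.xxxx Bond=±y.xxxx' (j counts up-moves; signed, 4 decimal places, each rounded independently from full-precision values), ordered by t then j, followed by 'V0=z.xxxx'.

(0,0): Delta=-0.0526 Bond=69.4219
(1,0): Delta=-0.6232 Bond=154.5364
(1,1): Delta=0.2523 Bond=18.0230
(2,0): Delta=-1.0000 Bond=223.4130
(2,1): Delta=-0.4219 Bond=144.0789
(2,2): Delta=0.6124 Bond=-84.9406
(3,0): Delta=-1.0000 Bond=261.3932
(3,1): Delta=-1.0000 Bond=261.3932
(3,2): Delta=-0.1130 Bond=88.5542
(3,3): Delta=1.0000 Bond=-261.3932
V0=61.7491

The replicating-portfolio and risk-neutral prices coincide; use p* = (1.17−0.88)/(1.42−0.88) = 0.5370 for the latter.
Payoff layer (t=4): V(4,0)=218.2745, V(4,1)=164.5472, V(4,2)=77.8510, V(4,3)=62.0452, V(4,4)=287.7869
  t=3,j=0: stock 99.4949 → up 141.2828 (V=164.5472), down 87.5555 (V=218.2745). Price 161.8983; hedge Δ=-1.0000, bond B=261.3932.
  t=3,j=1: stock 160.5486 → up 227.9790 (V=77.8510), down 141.2828 (V=164.5472). Price 100.8446; hedge Δ=-1.0000, bond B=261.3932.
  t=3,j=2: stock 259.0671 → up 367.8752 (V=62.0452), down 227.9790 (V=77.8510). Price 59.2844; hedge Δ=-0.1130, bond B=88.5542.
  t=3,j=3: stock 418.0400 → up 593.6169 (V=287.7869), down 367.8752 (V=62.0452). Price 156.6469; hedge Δ=1.0000, bond B=-261.3932.
  t=2,j=0: stock 113.0624 → up 160.5486 (V=100.8446), down 99.4949 (V=161.8983). Price 110.3506; hedge Δ=-1.0000, bond B=223.4130.
  t=2,j=1: stock 182.4416 → up 259.0671 (V=59.2844), down 160.5486 (V=100.8446). Price 67.1156; hedge Δ=-0.4219, bond B=144.0789.
  t=2,j=2: stock 294.3944 → up 418.0400 (V=156.6469), down 259.0671 (V=59.2844). Price 95.3604; hedge Δ=0.6124, bond B=-84.9406.
  t=1,j=0: stock 128.4800 → up 182.4416 (V=67.1156), down 113.0624 (V=110.3506). Price 74.4716; hedge Δ=-0.6232, bond B=154.5364.
  t=1,j=1: stock 207.3200 → up 294.3944 (V=95.3604), down 182.4416 (V=67.1156). Price 70.3283; hedge Δ=0.2523, bond B=18.0230.
  t=0,j=0: stock 146.0000 → up 207.3200 (V=70.3283), down 128.4800 (V=74.4716). Price 61.7491; hedge Δ=-0.0526, bond B=69.4219.
The time-0 hedge costs 61.7491, which is the no-arbitrage price.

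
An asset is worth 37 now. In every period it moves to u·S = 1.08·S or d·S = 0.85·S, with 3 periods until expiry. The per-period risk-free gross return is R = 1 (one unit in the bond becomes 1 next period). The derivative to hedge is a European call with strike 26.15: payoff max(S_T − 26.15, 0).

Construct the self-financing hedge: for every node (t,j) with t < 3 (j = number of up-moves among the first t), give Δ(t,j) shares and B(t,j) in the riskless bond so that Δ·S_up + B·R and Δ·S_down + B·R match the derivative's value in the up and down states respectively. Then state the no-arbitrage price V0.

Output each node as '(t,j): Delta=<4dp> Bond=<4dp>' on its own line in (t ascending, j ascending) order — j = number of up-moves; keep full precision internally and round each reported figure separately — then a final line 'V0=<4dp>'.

Since d<R<u, set p* = (R−d)/(u−d) = 0.6522; price each node as the discounted p*-expectation of its children.
At expiry t=3: V(3,0)=0.0000, V(3,1)=2.7211, V(3,2)=10.5333, V(3,3)=20.4593
(2,0): S=26.7325. Δ = (V_up−V_dn)/(S_up−S_dn) = (2.7211−0.0000)/(28.8711−22.7226) = 0.4426. V = [p*·2.7211 + (1−p*)·0.0000]/1 = 1.7746. B = V − Δ·S = -10.0562.
(2,1): S=33.9660. Δ = (V_up−V_dn)/(S_up−S_dn) = (10.5333−2.7211)/(36.6833−28.8711) = 1.0000. V = [p*·10.5333 + (1−p*)·2.7211]/1 = 7.8160. B = V − Δ·S = -26.1500.
(2,2): S=43.1568. Δ = (V_up−V_dn)/(S_up−S_dn) = (20.4593−10.5333)/(46.6093−36.6833) = 1.0000. V = [p*·20.4593 + (1−p*)·10.5333]/1 = 17.0068. B = V − Δ·S = -26.1500.
(1,0): S=31.4500. Δ = (V_up−V_dn)/(S_up−S_dn) = (7.8160−1.7746)/(33.9660−26.7325) = 0.8352. V = [p*·7.8160 + (1−p*)·1.7746]/1 = 5.7147. B = V − Δ·S = -20.5522.
(1,1): S=39.9600. Δ = (V_up−V_dn)/(S_up−S_dn) = (17.0068−7.8160)/(43.1568−33.9660) = 1.0000. V = [p*·17.0068 + (1−p*)·7.8160]/1 = 13.8100. B = V − Δ·S = -26.1500.
(0,0): S=37.0000. Δ = (V_up−V_dn)/(S_up−S_dn) = (13.8100−5.7147)/(39.9600−31.4500) = 0.9513. V = [p*·13.8100 + (1−p*)·5.7147]/1 = 10.9942. B = V − Δ·S = -24.2029.
Self-financing check: at every node Δ·S+B equals the discounted successor values.

(0,0): Delta=0.9513 Bond=-24.2029
(1,0): Delta=0.8352 Bond=-20.5522
(1,1): Delta=1.0000 Bond=-26.1500
(2,0): Delta=0.4426 Bond=-10.0562
(2,1): Delta=1.0000 Bond=-26.1500
(2,2): Delta=1.0000 Bond=-26.1500
V0=10.9942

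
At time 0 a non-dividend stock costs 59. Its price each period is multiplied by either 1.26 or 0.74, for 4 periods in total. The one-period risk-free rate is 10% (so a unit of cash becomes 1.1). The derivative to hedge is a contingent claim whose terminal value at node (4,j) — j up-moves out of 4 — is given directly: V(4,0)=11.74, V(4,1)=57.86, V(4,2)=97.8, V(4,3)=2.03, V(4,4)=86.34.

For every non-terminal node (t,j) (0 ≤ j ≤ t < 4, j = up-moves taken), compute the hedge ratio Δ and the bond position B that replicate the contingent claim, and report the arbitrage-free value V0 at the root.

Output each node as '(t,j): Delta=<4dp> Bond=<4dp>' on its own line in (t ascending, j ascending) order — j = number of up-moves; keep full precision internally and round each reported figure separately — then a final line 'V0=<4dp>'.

(0,0): Delta=-0.1273 Bond=43.0702
(1,0): Delta=-0.8926 Bond=80.7884
(1,1): Delta=0.0724 Bond=32.5278
(2,0): Delta=2.2641 Bond=-13.1194
(2,1): Delta=-1.7165 Bond=134.1947
(2,2): Delta=0.5394 Bond=-7.9589
(3,0): Delta=3.7097 Bond=-48.9930
(3,1): Delta=1.8868 Bond=0.9294
(3,2): Delta=-2.6571 Bond=212.8073
(3,3): Delta=1.3738 Bond=-107.2269
V0=35.5595

Under the risk-neutral measure, an up-move has probability p* = (R−d)/(u−d) = 0.6923 and values discount at R = 1.1.
At expiry t=4: V(4,0)=11.7400, V(4,1)=57.8600, V(4,2)=97.8000, V(4,3)=2.0300, V(4,4)=86.3400
Node (3,0) S=23.9082: V=(p*·57.8600+(1−p*)·11.7400)/1.1=39.6993; Δ=(57.8600−11.7400)/(30.1244−17.6921)=3.7097; B=V−Δ·S=-48.9930
Node (3,1) S=40.7086: V=(p*·97.8000+(1−p*)·57.8600)/1.1=77.7371; Δ=(97.8000−57.8600)/(51.2928−30.1244)=1.8868; B=V−Δ·S=0.9294
Node (3,2) S=69.3146: V=(p*·2.0300+(1−p*)·97.8000)/1.1=28.6343; Δ=(2.0300−97.8000)/(87.3364−51.2928)=-2.6571; B=V−Δ·S=212.8073
Node (3,3) S=118.0222: V=(p*·86.3400+(1−p*)·2.0300)/1.1=54.9077; Δ=(86.3400−2.0300)/(148.7080−87.3364)=1.3738; B=V−Δ·S=-107.2269
Node (2,0) S=32.3084: V=(p*·77.7371+(1−p*)·39.6993)/1.1=60.0301; Δ=(77.7371−39.6993)/(40.7086−23.9082)=2.2641; B=V−Δ·S=-13.1194
Node (2,1) S=55.0116: V=(p*·28.6343+(1−p*)·77.7371)/1.1=39.7662; Δ=(28.6343−77.7371)/(69.3146−40.7086)=-1.7165; B=V−Δ·S=134.1947
Node (2,2) S=93.6684: V=(p*·54.9077+(1−p*)·28.6343)/1.1=42.5669; Δ=(54.9077−28.6343)/(118.0222−69.3146)=0.5394; B=V−Δ·S=-7.9589
Node (1,0) S=43.6600: V=(p*·39.7662+(1−p*)·60.0301)/1.1=41.8193; Δ=(39.7662−60.0301)/(55.0116−32.3084)=-0.8926; B=V−Δ·S=80.7884
Node (1,1) S=74.3400: V=(p*·42.5669+(1−p*)·39.7662)/1.1=37.9138; Δ=(42.5669−39.7662)/(93.6684−55.0116)=0.0724; B=V−Δ·S=32.5278
Node (0,0) S=59.0000: V=(p*·37.9138+(1−p*)·41.8193)/1.1=35.5595; Δ=(37.9138−41.8193)/(74.3400−43.6600)=-0.1273; B=V−Δ·S=43.0702
Root portfolio cost Δ·59+B reproduces V0=35.5595.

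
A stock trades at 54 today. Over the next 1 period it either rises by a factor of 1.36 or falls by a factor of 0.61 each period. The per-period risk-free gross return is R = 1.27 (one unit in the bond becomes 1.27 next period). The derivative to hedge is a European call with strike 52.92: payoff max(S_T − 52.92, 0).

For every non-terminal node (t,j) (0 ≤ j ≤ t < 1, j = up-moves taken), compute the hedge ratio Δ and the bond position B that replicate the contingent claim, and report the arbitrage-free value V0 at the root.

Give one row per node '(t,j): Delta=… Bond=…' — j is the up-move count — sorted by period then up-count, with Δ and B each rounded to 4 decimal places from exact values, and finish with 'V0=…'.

The replicating-portfolio and risk-neutral prices coincide; use p* = (1.27−0.61)/(1.36−0.61) = 0.8800 for the latter.
Terminal values V(1,·): V(1,0)=0.0000, V(1,1)=20.5200
Node (0,0) S=54.0000: V=(p*·20.5200+(1−p*)·0.0000)/1.27=14.2186; Δ=(20.5200−0.0000)/(73.4400−32.9400)=0.5067; B=V−Δ·S=-13.1414
Each (Δ,B) replicates both successor values, so the strategy is self-financing and V0 is arbitrage-free.

(0,0): Delta=0.5067 Bond=-13.1414
V0=14.2186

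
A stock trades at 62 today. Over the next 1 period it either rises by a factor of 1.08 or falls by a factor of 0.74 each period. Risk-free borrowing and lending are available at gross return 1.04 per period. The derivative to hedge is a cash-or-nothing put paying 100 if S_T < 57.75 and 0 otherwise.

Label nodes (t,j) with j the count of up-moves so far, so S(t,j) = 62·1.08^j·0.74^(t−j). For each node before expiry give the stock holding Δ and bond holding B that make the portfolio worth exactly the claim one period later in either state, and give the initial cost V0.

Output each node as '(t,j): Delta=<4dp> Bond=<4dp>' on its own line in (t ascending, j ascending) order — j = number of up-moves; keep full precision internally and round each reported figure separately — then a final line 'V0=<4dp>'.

The replicating-portfolio and risk-neutral prices coincide; use p* = (1.04−0.74)/(1.08−0.74) = 0.8824 for the latter.
Terminal values V(1,·): V(1,0)=100.0000, V(1,1)=0.0000
  t=0,j=0: stock 62.0000 → up 66.9600 (V=0.0000), down 45.8800 (V=100.0000). Price 11.3122; hedge Δ=-4.7438, bond B=305.4299.
Each (Δ,B) replicates both successor values, so the strategy is self-financing and V0 is arbitrage-free.

(0,0): Delta=-4.7438 Bond=305.4299
V0=11.3122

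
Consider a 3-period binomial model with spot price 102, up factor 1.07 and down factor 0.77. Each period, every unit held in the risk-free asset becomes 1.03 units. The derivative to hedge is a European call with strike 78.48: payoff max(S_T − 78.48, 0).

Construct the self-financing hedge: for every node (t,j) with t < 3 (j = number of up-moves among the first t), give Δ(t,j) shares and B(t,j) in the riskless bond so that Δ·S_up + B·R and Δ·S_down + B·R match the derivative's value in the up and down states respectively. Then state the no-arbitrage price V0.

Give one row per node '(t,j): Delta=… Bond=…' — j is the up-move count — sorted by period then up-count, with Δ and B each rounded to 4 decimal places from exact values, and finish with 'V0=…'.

Risk-neutral probability p* = (R−d)/(u−d) = (1.03−0.77)/(1.07−0.77) = 0.8667.
At expiry t=3: V(3,0)=0.0000, V(3,1)=0.0000, V(3,2)=11.4404, V(3,3)=46.4744
(2,0): S=60.4758. Δ = (V_up−V_dn)/(S_up−S_dn) = (0.0000−0.0000)/(64.7091−46.5664) = 0.0000. V = [p*·0.0000 + (1−p*)·0.0000]/1.03 = 0.0000. B = V − Δ·S = 0.0000.
(2,1): S=84.0378. Δ = (V_up−V_dn)/(S_up−S_dn) = (11.4404−0.0000)/(89.9204−64.7091) = 0.4538. V = [p*·11.4404 + (1−p*)·0.0000]/1.03 = 9.6263. B = V − Δ·S = -28.5086.
(2,2): S=116.7798. Δ = (V_up−V_dn)/(S_up−S_dn) = (46.4744−11.4404)/(124.9544−89.9204) = 1.0000. V = [p*·46.4744 + (1−p*)·11.4404]/1.03 = 40.5856. B = V − Δ·S = -76.1942.
(1,0): S=78.5400. Δ = (V_up−V_dn)/(S_up−S_dn) = (9.6263−0.0000)/(84.0378−60.4758) = 0.4086. V = [p*·9.6263 + (1−p*)·0.0000]/1.03 = 8.0998. B = V − Δ·S = -23.9878.
(1,1): S=109.1400. Δ = (V_up−V_dn)/(S_up−S_dn) = (40.5856−9.6263)/(116.7798−84.0378) = 0.9456. V = [p*·40.5856 + (1−p*)·9.6263]/1.03 = 35.3958. B = V − Δ·S = -67.8020.
(0,0): S=102.0000. Δ = (V_up−V_dn)/(S_up−S_dn) = (35.3958−8.0998)/(109.1400−78.5400) = 0.8920. V = [p*·35.3958 + (1−p*)·8.0998]/1.03 = 30.8314. B = V − Δ·S = -60.1555.
Check: Δ(0,0)·S0 + B(0,0) = 30.8314 = V0.

(0,0): Delta=0.8920 Bond=-60.1555
(1,0): Delta=0.4086 Bond=-23.9878
(1,1): Delta=0.9456 Bond=-67.8020
(2,0): Delta=0.0000 Bond=0.0000
(2,1): Delta=0.4538 Bond=-28.5086
(2,2): Delta=1.0000 Bond=-76.1942
V0=30.8314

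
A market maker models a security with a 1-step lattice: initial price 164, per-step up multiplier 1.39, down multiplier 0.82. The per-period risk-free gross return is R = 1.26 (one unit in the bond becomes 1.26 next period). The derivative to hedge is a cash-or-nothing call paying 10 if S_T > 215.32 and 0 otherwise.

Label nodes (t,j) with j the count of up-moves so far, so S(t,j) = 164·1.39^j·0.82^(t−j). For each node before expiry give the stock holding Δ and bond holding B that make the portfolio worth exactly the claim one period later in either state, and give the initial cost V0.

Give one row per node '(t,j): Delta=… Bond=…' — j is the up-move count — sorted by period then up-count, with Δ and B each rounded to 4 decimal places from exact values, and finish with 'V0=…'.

(0,0): Delta=0.1070 Bond=-11.4174
V0=6.1264

Risk-neutral probability p* = (R−d)/(u−d) = (1.26−0.82)/(1.39−0.82) = 0.7719.
Terminal values V(1,·): V(1,0)=0.0000, V(1,1)=10.0000
  t=0,j=0: stock 164.0000 → up 227.9600 (V=10.0000), down 134.4800 (V=0.0000). Price 6.1264; hedge Δ=0.1070, bond B=-11.4174.
The time-0 hedge costs 6.1264, which is the no-arbitrage price.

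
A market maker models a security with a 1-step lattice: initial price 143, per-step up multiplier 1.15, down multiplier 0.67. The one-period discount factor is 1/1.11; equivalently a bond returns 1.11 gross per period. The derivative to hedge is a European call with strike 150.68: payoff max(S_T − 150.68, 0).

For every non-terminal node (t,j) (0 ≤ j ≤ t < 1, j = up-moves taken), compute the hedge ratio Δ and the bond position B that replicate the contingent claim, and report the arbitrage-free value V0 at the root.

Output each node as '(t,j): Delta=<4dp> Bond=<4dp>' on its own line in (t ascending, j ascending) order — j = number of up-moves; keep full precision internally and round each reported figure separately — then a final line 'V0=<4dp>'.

(0,0): Delta=0.2006 Bond=-17.3159
V0=11.3716

Since d<R<u, set p* = (R−d)/(u−d) = 0.9167; price each node as the discounted p*-expectation of its children.
Payoff layer (t=1): V(1,0)=0.0000, V(1,1)=13.7700
(0,0): S=143.0000. Δ = (V_up−V_dn)/(S_up−S_dn) = (13.7700−0.0000)/(164.4500−95.8100) = 0.2006. V = [p*·13.7700 + (1−p*)·0.0000]/1.11 = 11.3716. B = V − Δ·S = -17.3159.
Root portfolio cost Δ·143+B reproduces V0=11.3716.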